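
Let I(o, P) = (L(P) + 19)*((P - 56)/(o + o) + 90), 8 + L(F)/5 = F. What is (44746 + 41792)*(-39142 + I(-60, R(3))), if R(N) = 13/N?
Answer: -60876958975/18 ≈ -3.3821e+9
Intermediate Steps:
L(F) = -40 + 5*F
I(o, P) = (-21 + 5*P)*(90 + (-56 + P)/(2*o)) (I(o, P) = ((-40 + 5*P) + 19)*((P - 56)/(o + o) + 90) = (-21 + 5*P)*((-56 + P)/((2*o)) + 90) = (-21 + 5*P)*((-56 + P)*(1/(2*o)) + 90) = (-21 + 5*P)*((-56 + P)/(2*o) + 90) = (-21 + 5*P)*(90 + (-56 + P)/(2*o)))
(44746 + 41792)*(-39142 + I(-60, R(3))) = (44746 + 41792)*(-39142 + (1/2)*(1176 - 3780*(-60) - 3913/3 + 5*(13/3)**2 + 900*(13/3)*(-60))/(-60)) = 86538*(-39142 + (1/2)*(-1/60)*(1176 + 226800 - 3913/3 + 5*(13*(1/3))**2 + 900*(13*(1/3))*(-60))) = 86538*(-39142 + (1/2)*(-1/60)*(1176 + 226800 - 301*13/3 + 5*(13/3)**2 + 900*(13/3)*(-60))) = 86538*(-39142 + (1/2)*(-1/60)*(1176 + 226800 - 3913/3 + 5*(169/9) - 234000)) = 86538*(-39142 + (1/2)*(-1/60)*(1176 + 226800 - 3913/3 + 845/9 - 234000)) = 86538*(-39142 + (1/2)*(-1/60)*(-65110/9)) = 86538*(-39142 + 6511/108) = 86538*(-4220825/108) = -60876958975/18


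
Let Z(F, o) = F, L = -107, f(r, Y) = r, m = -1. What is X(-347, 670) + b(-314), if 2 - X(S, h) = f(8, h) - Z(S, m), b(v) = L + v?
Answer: -774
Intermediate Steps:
b(v) = -107 + v
X(S, h) = -6 + S (X(S, h) = 2 - (8 - S) = 2 + (-8 + S) = -6 + S)
X(-347, 670) + b(-314) = (-6 - 347) + (-107 - 314) = -353 - 421 = -774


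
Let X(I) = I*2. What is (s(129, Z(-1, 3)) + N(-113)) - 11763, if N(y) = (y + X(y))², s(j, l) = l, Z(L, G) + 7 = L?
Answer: 103150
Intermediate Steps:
X(I) = 2*I
Z(L, G) = -7 + L
N(y) = 9*y² (N(y) = (y + 2*y)² = (3*y)² = 9*y²)
(s(129, Z(-1, 3)) + N(-113)) - 11763 = ((-7 - 1) + 9*(-113)²) - 11763 = (-8 + 9*12769) - 11763 = (-8 + 114921) - 11763 = 114913 - 11763 = 103150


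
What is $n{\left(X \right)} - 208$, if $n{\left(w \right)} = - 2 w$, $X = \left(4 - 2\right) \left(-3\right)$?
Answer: $-196$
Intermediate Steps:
$X = -6$ ($X = 2 \left(-3\right) = -6$)
$n{\left(X \right)} - 208 = \left(-2\right) \left(-6\right) - 208 = 12 - 208 = -196$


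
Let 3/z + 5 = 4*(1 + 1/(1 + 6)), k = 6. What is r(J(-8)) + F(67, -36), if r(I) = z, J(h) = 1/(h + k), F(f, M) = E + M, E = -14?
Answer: -57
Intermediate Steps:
F(f, M) = -14 + M
z = -7 (z = 3/(-5 + 4*(1 + 1/(1 + 6))) = 3/(-5 + 4*(1 + 1/7)) = 3/(-5 + 4*(1 + ⅐)) = 3/(-5 + 4*(8/7)) = 3/(-5 + 32/7) = 3/(-3/7) = 3*(-7/3) = -7)
J(h) = 1/(6 + h) (J(h) = 1/(h + 6) = 1/(6 + h))
r(I) = -7
r(J(-8)) + F(67, -36) = -7 + (-14 - 36) = -7 - 50 = -57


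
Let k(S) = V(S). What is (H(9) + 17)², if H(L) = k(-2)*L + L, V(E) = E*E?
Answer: 3844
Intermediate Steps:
V(E) = E²
k(S) = S²
H(L) = 5*L (H(L) = (-2)²*L + L = 4*L + L = 5*L)
(H(9) + 17)² = (5*9 + 17)² = (45 + 17)² = 62² = 3844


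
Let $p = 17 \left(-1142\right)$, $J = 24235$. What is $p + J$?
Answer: $4821$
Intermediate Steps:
$p = -19414$
$p + J = -19414 + 24235 = 4821$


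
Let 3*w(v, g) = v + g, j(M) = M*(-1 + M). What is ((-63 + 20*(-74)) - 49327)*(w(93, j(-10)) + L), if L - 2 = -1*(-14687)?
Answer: -2252014900/3 ≈ -7.5067e+8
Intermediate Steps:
L = 14689 (L = 2 - 1*(-14687) = 2 + 14687 = 14689)
w(v, g) = g/3 + v/3 (w(v, g) = (v + g)/3 = (g + v)/3 = g/3 + v/3)
((-63 + 20*(-74)) - 49327)*(w(93, j(-10)) + L) = ((-63 + 20*(-74)) - 49327)*(((-10*(-1 - 10))/3 + (⅓)*93) + 14689) = ((-63 - 1480) - 49327)*(((-10*(-11))/3 + 31) + 14689) = (-1543 - 49327)*(((⅓)*110 + 31) + 14689) = -50870*((110/3 + 31) + 14689) = -50870*(203/3 + 14689) = -50870*44270/3 = -2252014900/3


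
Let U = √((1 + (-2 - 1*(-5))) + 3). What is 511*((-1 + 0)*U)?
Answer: -511*√7 ≈ -1352.0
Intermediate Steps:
U = √7 (U = √((1 + (-2 + 5)) + 3) = √((1 + 3) + 3) = √(4 + 3) = √7 ≈ 2.6458)
511*((-1 + 0)*U) = 511*((-1 + 0)*√7) = 511*(-√7) = -511*√7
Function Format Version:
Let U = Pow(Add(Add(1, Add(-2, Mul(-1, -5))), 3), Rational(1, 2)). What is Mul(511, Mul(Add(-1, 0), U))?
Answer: Mul(-511, Pow(7, Rational(1, 2))) ≈ -1352.0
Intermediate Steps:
U = Pow(7, Rational(1, 2)) (U = Pow(Add(Add(1, Add(-2, 5)), 3), Rational(1, 2)) = Pow(Add(Add(1, 3), 3), Rational(1, 2)) = Pow(Add(4, 3), Rational(1, 2)) = Pow(7, Rational(1, 2)) ≈ 2.6458)
Mul(511, Mul(Add(-1, 0), U)) = Mul(511, Mul(Add(-1, 0), Pow(7, Rational(1, 2)))) = Mul(511, Mul(-1, Pow(7, Rational(1, 2)))) = Mul(-511, Pow(7, Rational(1, 2)))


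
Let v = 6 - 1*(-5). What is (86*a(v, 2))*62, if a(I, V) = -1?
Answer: -5332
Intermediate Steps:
v = 11 (v = 6 + 5 = 11)
(86*a(v, 2))*62 = (86*(-1))*62 = -86*62 = -5332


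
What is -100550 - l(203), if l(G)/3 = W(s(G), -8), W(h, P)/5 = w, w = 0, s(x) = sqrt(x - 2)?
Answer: -100550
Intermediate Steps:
s(x) = sqrt(-2 + x)
W(h, P) = 0 (W(h, P) = 5*0 = 0)
l(G) = 0 (l(G) = 3*0 = 0)
-100550 - l(203) = -100550 - 1*0 = -100550 + 0 = -100550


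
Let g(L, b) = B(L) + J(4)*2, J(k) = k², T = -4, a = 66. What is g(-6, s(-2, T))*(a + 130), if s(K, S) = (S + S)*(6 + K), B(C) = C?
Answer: 5096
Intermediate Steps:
s(K, S) = 2*S*(6 + K) (s(K, S) = (2*S)*(6 + K) = 2*S*(6 + K))
g(L, b) = 32 + L (g(L, b) = L + 4²*2 = L + 16*2 = L + 32 = 32 + L)
g(-6, s(-2, T))*(a + 130) = (32 - 6)*(66 + 130) = 26*196 = 5096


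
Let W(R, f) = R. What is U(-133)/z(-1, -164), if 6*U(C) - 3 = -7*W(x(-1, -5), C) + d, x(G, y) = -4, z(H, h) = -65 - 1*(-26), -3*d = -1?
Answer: -47/351 ≈ -0.13390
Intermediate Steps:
d = 1/3 (d = -1/3*(-1) = 1/3 ≈ 0.33333)
z(H, h) = -39 (z(H, h) = -65 + 26 = -39)
U(C) = 47/9 (U(C) = 1/2 + (-7*(-4) + 1/3)/6 = 1/2 + (28 + 1/3)/6 = 1/2 + (1/6)*(85/3) = 1/2 + 85/18 = 47/9)
U(-133)/z(-1, -164) = (47/9)/(-39) = (47/9)*(-1/39) = -47/351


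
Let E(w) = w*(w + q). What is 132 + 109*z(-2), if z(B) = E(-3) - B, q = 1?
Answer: 1004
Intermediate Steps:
E(w) = w*(1 + w) (E(w) = w*(w + 1) = w*(1 + w))
z(B) = 6 - B (z(B) = -3*(1 - 3) - B = -3*(-2) - B = 6 - B)
132 + 109*z(-2) = 132 + 109*(6 - 1*(-2)) = 132 + 109*(6 + 2) = 132 + 109*8 = 132 + 872 = 1004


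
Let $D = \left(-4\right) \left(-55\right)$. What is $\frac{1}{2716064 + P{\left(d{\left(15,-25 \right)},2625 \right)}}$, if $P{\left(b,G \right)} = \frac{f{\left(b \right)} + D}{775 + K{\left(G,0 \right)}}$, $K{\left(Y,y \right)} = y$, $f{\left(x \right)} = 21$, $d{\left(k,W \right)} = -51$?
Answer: $\frac{775}{2104949841} \approx 3.6818 \cdot 10^{-7}$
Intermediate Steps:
$D = 220$
$P{\left(b,G \right)} = \frac{241}{775}$ ($P{\left(b,G \right)} = \frac{21 + 220}{775 + 0} = \frac{241}{775}$)
$\frac{1}{2716064 + P{\left(d{\left(15,-25 \right)},2625 \right)}} = \frac{1}{2716064 + \frac{241}{775}} = \frac{1}{\frac{2104949841}{775}} = \frac{775}{2104949841}$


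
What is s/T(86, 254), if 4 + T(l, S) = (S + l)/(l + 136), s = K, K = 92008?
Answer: -5106444/137 ≈ -37273.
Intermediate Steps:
s = 92008
T(l, S) = -4 + (S + l)/(136 + l) (T(l, S) = -4 + (S + l)/(l + 136) = -4 + (S + l)/(136 + l))
s/T(86, 254) = 92008/(((-544 + 254 - 3*86)/(136 + 86))) = 92008/(((-544 + 254 - 258)/222)) = 92008/(((1/222)*(-548))) = 92008/(-274/111) = 92008*(-111/274) = -5106444/137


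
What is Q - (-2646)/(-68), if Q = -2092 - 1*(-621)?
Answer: -51337/34 ≈ -1509.9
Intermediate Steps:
Q = -1471 (Q = -2092 + 621 = -1471)
Q - (-2646)/(-68) = -1471 - (-2646)/(-68) = -1471 - (-2646)*(-1)/68 = -1471 - 18*147/68 = -1471 - 1323/34 = -51337/34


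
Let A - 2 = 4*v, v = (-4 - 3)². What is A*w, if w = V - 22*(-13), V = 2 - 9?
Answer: 55242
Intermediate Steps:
V = -7
v = 49 (v = (-7)² = 49)
A = 198 (A = 2 + 4*49 = 2 + 196 = 198)
w = 279 (w = -7 - 22*(-13) = -7 + 286 = 279)
A*w = 198*279 = 55242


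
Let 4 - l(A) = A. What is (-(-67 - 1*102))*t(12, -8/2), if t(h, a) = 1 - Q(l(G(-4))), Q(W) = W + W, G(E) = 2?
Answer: -507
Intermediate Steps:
l(A) = 4 - A
Q(W) = 2*W
t(h, a) = -3 (t(h, a) = 1 - 2*(4 - 1*2) = 1 - 2*(4 - 2) = 1 - 2*2 = 1 - 1*4 = 1 - 4 = -3)
(-(-67 - 1*102))*t(12, -8/2) = -(-67 - 1*102)*(-3) = -(-67 - 102)*(-3) = -1*(-169)*(-3) = 169*(-3) = -507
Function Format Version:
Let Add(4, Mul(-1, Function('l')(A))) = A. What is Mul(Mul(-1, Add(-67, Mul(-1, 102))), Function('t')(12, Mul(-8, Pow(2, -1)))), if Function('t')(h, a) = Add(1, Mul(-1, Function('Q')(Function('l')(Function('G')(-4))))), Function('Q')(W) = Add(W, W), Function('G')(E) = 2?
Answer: -507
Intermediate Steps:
Function('l')(A) = Add(4, Mul(-1, A))
Function('Q')(W) = Mul(2, W)
Function('t')(h, a) = -3 (Function('t')(h, a) = Add(1, Mul(-1, Mul(2, Add(4, Mul(-1, 2))))) = Add(1, Mul(-1, Mul(2, Add(4, -2)))) = Add(1, Mul(-1, Mul(2, 2))) = Add(1, Mul(-1, 4)) = Add(1, -4) = -3)
Mul(Mul(-1, Add(-67, Mul(-1, 102))), Function('t')(12, Mul(-8, Pow(2, -1)))) = Mul(Mul(-1, Add(-67, Mul(-1, 102))), -3) = Mul(Mul(-1, Add(-67, -102)), -3) = Mul(Mul(-1, -169), -3) = Mul(169, -3) = -507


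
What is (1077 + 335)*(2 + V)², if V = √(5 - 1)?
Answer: 22592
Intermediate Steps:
V = 2 (V = √4 = 2)
(1077 + 335)*(2 + V)² = (1077 + 335)*(2 + 2)² = 1412*4² = 1412*16 = 22592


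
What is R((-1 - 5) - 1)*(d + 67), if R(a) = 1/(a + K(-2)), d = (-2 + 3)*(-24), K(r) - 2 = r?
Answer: -43/7 ≈ -6.1429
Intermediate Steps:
K(r) = 2 + r
d = -24 (d = 1*(-24) = -24)
R(a) = 1/a (R(a) = 1/(a + (2 - 2)) = 1/(a + 0) = 1/a)
R((-1 - 5) - 1)*(d + 67) = (-24 + 67)/((-1 - 5) - 1) = 43/(-6 - 1) = 43/(-7) = -1/7*43 = -43/7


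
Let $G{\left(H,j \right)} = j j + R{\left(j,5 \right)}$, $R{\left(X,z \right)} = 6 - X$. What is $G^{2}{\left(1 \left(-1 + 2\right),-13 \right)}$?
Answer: $35344$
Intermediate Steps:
$G{\left(H,j \right)} = 6 + j^{2} - j$ ($G{\left(H,j \right)} = j j - \left(-6 + j\right) = j^{2} - \left(-6 + j\right) = 6 + j^{2} - j$)
$G^{2}{\left(1 \left(-1 + 2\right),-13 \right)} = \left(6 + \left(-13\right)^{2} - -13\right)^{2} = \left(6 + 169 + 13\right)^{2} = 188^{2} = 35344$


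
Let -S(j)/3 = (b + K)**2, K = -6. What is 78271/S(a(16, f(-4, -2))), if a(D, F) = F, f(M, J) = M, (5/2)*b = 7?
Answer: -1956775/768 ≈ -2547.9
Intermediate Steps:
b = 14/5 (b = (2/5)*7 = 14/5 ≈ 2.8000)
S(j) = -768/25 (S(j) = -3*(14/5 - 6)**2 = -3*(-16/5)**2 = -3*256/25 = -768/25)
78271/S(a(16, f(-4, -2))) = 78271/(-768/25) = 78271*(-25/768) = -1956775/768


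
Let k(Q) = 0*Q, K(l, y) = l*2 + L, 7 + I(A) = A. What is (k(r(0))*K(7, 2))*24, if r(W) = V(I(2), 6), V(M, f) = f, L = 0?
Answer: 0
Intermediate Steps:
I(A) = -7 + A
r(W) = 6
K(l, y) = 2*l (K(l, y) = l*2 + 0 = 2*l + 0 = 2*l)
k(Q) = 0
(k(r(0))*K(7, 2))*24 = (0*(2*7))*24 = (0*14)*24 = 0*24 = 0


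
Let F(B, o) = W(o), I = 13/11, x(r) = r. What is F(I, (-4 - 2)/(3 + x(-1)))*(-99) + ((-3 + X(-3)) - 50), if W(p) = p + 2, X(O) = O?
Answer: 43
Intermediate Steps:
I = 13/11 (I = 13*(1/11) = 13/11 ≈ 1.1818)
W(p) = 2 + p
F(B, o) = 2 + o
F(I, (-4 - 2)/(3 + x(-1)))*(-99) + ((-3 + X(-3)) - 50) = (2 + (-4 - 2)/(3 - 1))*(-99) + ((-3 - 3) - 50) = (2 - 6/2)*(-99) + (-6 - 50) = (2 - 6*1/2)*(-99) - 56 = (2 - 3)*(-99) - 56 = -1*(-99) - 56 = 99 - 56 = 43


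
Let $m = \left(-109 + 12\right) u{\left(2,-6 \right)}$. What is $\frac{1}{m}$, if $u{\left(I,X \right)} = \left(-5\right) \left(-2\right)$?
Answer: $- \frac{1}{970} \approx -0.0010309$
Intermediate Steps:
$u{\left(I,X \right)} = 10$
$m = -970$ ($m = \left(-109 + 12\right) 10 = \left(-97\right) 10 = -970$)
$\frac{1}{m} = \frac{1}{-970} = - \frac{1}{970}$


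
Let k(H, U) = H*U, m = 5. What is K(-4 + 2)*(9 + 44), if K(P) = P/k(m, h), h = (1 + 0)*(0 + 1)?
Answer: -106/5 ≈ -21.200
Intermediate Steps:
h = 1 (h = 1*1 = 1)
K(P) = P/5 (K(P) = P/((5*1)) = P/5)
K(-4 + 2)*(9 + 44) = ((-4 + 2)/5)*(9 + 44) = ((⅕)*(-2))*53 = -⅖*53 = -106/5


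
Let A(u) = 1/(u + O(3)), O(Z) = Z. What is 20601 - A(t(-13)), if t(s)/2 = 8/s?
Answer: 473810/23 ≈ 20600.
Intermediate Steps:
t(s) = 16/s (t(s) = 2*(8/s) = 16/s)
A(u) = 1/(3 + u) (A(u) = 1/(u + 3) = 1/(3 + u))
20601 - A(t(-13)) = 20601 - 1/(3 + 16/(-13)) = 20601 - 1/(3 + 16*(-1/13)) = 20601 - 1/(3 - 16/13) = 20601 - 1/23/13 = 20601 - 1*13/23 = 20601 - 13/23 = 473810/23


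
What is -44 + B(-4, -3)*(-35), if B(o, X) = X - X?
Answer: -44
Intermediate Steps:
B(o, X) = 0
-44 + B(-4, -3)*(-35) = -44 + 0*(-35) = -44 + 0 = -44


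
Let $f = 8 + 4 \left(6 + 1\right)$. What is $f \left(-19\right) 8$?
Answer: $-5472$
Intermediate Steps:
$f = 36$ ($f = 8 + 4 \cdot 7 = 8 + 28 = 36$)
$f \left(-19\right) 8 = 36 \left(-19\right) 8 = \left(-684\right) 8 = -5472$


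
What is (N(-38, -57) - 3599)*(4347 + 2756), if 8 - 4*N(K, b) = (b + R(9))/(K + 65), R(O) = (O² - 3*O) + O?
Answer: -459897941/18 ≈ -2.5550e+7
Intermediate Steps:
R(O) = O² - 2*O
N(K, b) = 2 - (63 + b)/(4*(65 + K)) (N(K, b) = 2 - (b + 9*(-2 + 9))/(4*(K + 65)) = 2 - (b + 9*7)/(4*(65 + K)) = 2 - (b + 63)/(4*(65 + K)) = 2 - (63 + b)/(4*(65 + K)))
(N(-38, -57) - 3599)*(4347 + 2756) = ((457 - 1*(-57) + 8*(-38))/(4*(65 - 38)) - 3599)*(4347 + 2756) = ((¼)*(457 + 57 - 304)/27 - 3599)*7103 = ((¼)*(1/27)*210 - 3599)*7103 = (35/18 - 3599)*7103 = -64747/18*7103 = -459897941/18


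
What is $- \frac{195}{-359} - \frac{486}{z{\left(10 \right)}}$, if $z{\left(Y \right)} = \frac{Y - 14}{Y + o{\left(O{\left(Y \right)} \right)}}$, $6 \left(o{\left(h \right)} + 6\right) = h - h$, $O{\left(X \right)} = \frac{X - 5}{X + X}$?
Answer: $\frac{174669}{359} \approx 486.54$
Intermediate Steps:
$O{\left(X \right)} = \frac{-5 + X}{2 X}$
$o{\left(h \right)} = -6$ ($o{\left(h \right)} = -6 + \frac{h - h}{6} = -6 + \frac{1}{6} \cdot 0 = -6 + 0 = -6$)
$z{\left(Y \right)} = \frac{-14 + Y}{-6 + Y}$ ($z{\left(Y \right)} = \frac{Y - 14}{Y - 6} = \frac{-14 + Y}{-6 + Y}$)
$- \frac{195}{-359} - \frac{486}{z{\left(10 \right)}} = - \frac{195}{-359} - \frac{486}{\frac{1}{-6 + 10} \left(-14 + 10\right)} = \left(-195\right) \left(- \frac{1}{359}\right) - \frac{486}{\frac{1}{4} \left(-4\right)} = \frac{195}{359} - \frac{486}{\frac{1}{4} \left(-4\right)} = \frac{195}{359} - \frac{486}{-1} = \frac{195}{359} - -486 = \frac{195}{359} + 486 = \frac{174669}{359}$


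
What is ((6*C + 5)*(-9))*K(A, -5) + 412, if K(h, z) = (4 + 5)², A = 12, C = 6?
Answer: -29477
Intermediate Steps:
K(h, z) = 81 (K(h, z) = 9² = 81)
((6*C + 5)*(-9))*K(A, -5) + 412 = ((6*6 + 5)*(-9))*81 + 412 = ((36 + 5)*(-9))*81 + 412 = (41*(-9))*81 + 412 = -369*81 + 412 = -29889 + 412 = -29477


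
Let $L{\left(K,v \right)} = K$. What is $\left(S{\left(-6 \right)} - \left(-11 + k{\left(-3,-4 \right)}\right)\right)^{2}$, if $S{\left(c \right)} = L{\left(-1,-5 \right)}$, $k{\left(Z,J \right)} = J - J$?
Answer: $100$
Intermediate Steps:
$k{\left(Z,J \right)} = 0$
$S{\left(c \right)} = -1$
$\left(S{\left(-6 \right)} - \left(-11 + k{\left(-3,-4 \right)}\right)\right)^{2} = \left(-1 - -11\right)^{2} = \left(-1 + \left(\left(-4 + 15\right) + 0\right)\right)^{2} = \left(-1 + \left(11 + 0\right)\right)^{2} = \left(-1 + 11\right)^{2} = 10^{2} = 100$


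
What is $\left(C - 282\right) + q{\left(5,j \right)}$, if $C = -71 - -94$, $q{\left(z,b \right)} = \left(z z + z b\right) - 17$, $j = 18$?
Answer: $-161$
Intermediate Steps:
$q{\left(z,b \right)} = -17 + z^{2} + b z$ ($q{\left(z,b \right)} = \left(z^{2} + b z\right) - 17 = -17 + z^{2} + b z$)
$C = 23$ ($C = -71 + 94 = 23$)
$\left(C - 282\right) + q{\left(5,j \right)} = \left(23 - 282\right) + \left(-17 + 5^{2} + 18 \cdot 5\right) = -259 + \left(-17 + 25 + 90\right) = -259 + 98 = -161$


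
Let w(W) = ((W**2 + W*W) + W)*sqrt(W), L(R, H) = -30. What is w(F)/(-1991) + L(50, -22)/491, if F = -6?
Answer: -30/491 - 6*I*sqrt(6)/181 ≈ -0.0611 - 0.081199*I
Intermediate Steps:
w(W) = sqrt(W)*(W + 2*W**2) (w(W) = ((W**2 + W**2) + W)*sqrt(W) = (2*W**2 + W)*sqrt(W) = (W + 2*W**2)*sqrt(W) = sqrt(W)*(W + 2*W**2))
w(F)/(-1991) + L(50, -22)/491 = ((-6)**(3/2)*(1 + 2*(-6)))/(-1991) - 30/491 = ((-6*I*sqrt(6))*(1 - 12))*(-1/1991) - 30*1/491 = (-6*I*sqrt(6)*(-11))*(-1/1991) - 30/491 = (66*I*sqrt(6))*(-1/1991) - 30/491 = -6*I*sqrt(6)/181 - 30/491 = -30/491 - 6*I*sqrt(6)/181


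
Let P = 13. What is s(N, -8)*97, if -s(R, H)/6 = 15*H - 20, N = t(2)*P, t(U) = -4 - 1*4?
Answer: 81480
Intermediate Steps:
t(U) = -8 (t(U) = -4 - 4 = -8)
N = -104 (N = -8*13 = -104)
s(R, H) = 120 - 90*H (s(R, H) = -6*(15*H - 20) = -6*(-20 + 15*H) = 120 - 90*H)
s(N, -8)*97 = (120 - 90*(-8))*97 = (120 + 720)*97 = 840*97 = 81480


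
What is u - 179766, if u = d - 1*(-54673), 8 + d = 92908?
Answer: -32193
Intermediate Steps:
d = 92900 (d = -8 + 92908 = 92900)
u = 147573 (u = 92900 - 1*(-54673) = 92900 + 54673 = 147573)
u - 179766 = 147573 - 179766 = -32193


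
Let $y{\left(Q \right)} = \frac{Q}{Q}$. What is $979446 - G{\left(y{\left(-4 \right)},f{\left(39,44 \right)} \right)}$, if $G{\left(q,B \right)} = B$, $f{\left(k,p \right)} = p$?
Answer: $979402$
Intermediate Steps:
$y{\left(Q \right)} = 1$
$979446 - G{\left(y{\left(-4 \right)},f{\left(39,44 \right)} \right)} = 979446 - 44 = 979402$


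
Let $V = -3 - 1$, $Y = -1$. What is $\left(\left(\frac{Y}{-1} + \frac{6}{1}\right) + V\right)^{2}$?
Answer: $9$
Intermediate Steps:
$V = -4$ ($V = -3 - 1 = -4$)
$\left(\left(\frac{Y}{-1} + \frac{6}{1}\right) + V\right)^{2} = \left(\left(- \frac{1}{-1} + \frac{6}{1}\right) - 4\right)^{2} = \left(\left(\left(-1\right) \left(-1\right) + 6 \cdot 1\right) - 4\right)^{2} = \left(\left(1 + 6\right) - 4\right)^{2} = \left(7 - 4\right)^{2} = 3^{2} = 9$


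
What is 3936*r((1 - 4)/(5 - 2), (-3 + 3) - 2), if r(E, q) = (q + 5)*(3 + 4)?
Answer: 82656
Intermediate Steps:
r(E, q) = 35 + 7*q (r(E, q) = (5 + q)*7 = 35 + 7*q)
3936*r((1 - 4)/(5 - 2), (-3 + 3) - 2) = 3936*(35 + 7*((-3 + 3) - 2)) = 3936*(35 + 7*(0 - 2)) = 3936*(35 + 7*(-2)) = 3936*(35 - 14) = 3936*21 = 82656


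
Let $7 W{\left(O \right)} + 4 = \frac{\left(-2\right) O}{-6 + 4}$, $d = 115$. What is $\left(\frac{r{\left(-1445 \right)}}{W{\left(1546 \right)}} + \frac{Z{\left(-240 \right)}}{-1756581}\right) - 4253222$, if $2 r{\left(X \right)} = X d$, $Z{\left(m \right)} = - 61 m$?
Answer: $- \frac{7681001679387991}{1805765268} \approx -4.2536 \cdot 10^{6}$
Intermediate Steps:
$W{\left(O \right)} = - \frac{4}{7} + \frac{O}{7}$ ($W{\left(O \right)} = - \frac{4}{7} + \frac{- 2 O \frac{1}{-6 + 4}}{7} = - \frac{4}{7} + \frac{- 2 O \frac{1}{-2}}{7} = - \frac{4}{7} + \frac{- 2 O \left(- \frac{1}{2}\right)}{7} = - \frac{4}{7} + \frac{O}{7}$)
$r{\left(X \right)} = \frac{115 X}{2}$ ($r{\left(X \right)} = \frac{X 115}{2} = \frac{115 X}{2}$)
$\left(\frac{r{\left(-1445 \right)}}{W{\left(1546 \right)}} + \frac{Z{\left(-240 \right)}}{-1756581}\right) - 4253222 = \left(\frac{\frac{115}{2} \left(-1445\right)}{- \frac{4}{7} + \frac{1}{7} \cdot 1546} + \frac{\left(-61\right) \left(-240\right)}{-1756581}\right) - 4253222 = \left(- \frac{166175}{2 \left(- \frac{4}{7} + \frac{1546}{7}\right)} + 14640 \left(- \frac{1}{1756581}\right)\right) - 4253222 = \left(- \frac{166175}{2 \cdot \frac{1542}{7}} - \frac{4880}{585527}\right) - 4253222 = \left(\left(- \frac{166175}{2}\right) \frac{7}{1542} - \frac{4880}{585527}\right) - 4253222 = \left(- \frac{1163225}{3084} - \frac{4880}{585527}\right) - 4253222 = - \frac{681114694495}{1805765268} - 4253222 = - \frac{7681001679387991}{1805765268}$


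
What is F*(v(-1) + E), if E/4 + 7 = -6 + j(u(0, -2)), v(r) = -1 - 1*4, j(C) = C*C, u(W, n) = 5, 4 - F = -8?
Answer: 516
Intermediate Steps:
F = 12 (F = 4 - 1*(-8) = 4 + 8 = 12)
j(C) = C²
v(r) = -5 (v(r) = -1 - 4 = -5)
E = 48 (E = -28 + 4*(-6 + 5²) = -28 + 4*(-6 + 25) = -28 + 4*19 = -28 + 76 = 48)
F*(v(-1) + E) = 12*(-5 + 48) = 12*43 = 516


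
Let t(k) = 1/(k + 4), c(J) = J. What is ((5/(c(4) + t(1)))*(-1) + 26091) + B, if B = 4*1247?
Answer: 652634/21 ≈ 31078.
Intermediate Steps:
t(k) = 1/(4 + k)
B = 4988
((5/(c(4) + t(1)))*(-1) + 26091) + B = ((5/(4 + 1/(4 + 1)))*(-1) + 26091) + 4988 = ((5/(4 + 1/5))*(-1) + 26091) + 4988 = ((5/(4 + ⅕))*(-1) + 26091) + 4988 = ((5/(21/5))*(-1) + 26091) + 4988 = (((5/21)*5)*(-1) + 26091) + 4988 = ((25/21)*(-1) + 26091) + 4988 = (-25/21 + 26091) + 4988 = 547886/21 + 4988 = 652634/21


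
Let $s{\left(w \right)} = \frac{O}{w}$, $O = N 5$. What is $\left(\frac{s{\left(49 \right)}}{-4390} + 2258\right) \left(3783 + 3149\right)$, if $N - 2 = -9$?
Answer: $\frac{48100000754}{3073} \approx 1.5652 \cdot 10^{7}$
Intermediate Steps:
$N = -7$ ($N = 2 - 9 = -7$)
$O = -35$ ($O = \left(-7\right) 5 = -35$)
$s{\left(w \right)} = - \frac{35}{w}$
$\left(\frac{s{\left(49 \right)}}{-4390} + 2258\right) \left(3783 + 3149\right) = \left(\frac{\left(-35\right) \frac{1}{49}}{-4390} + 2258\right) \left(3783 + 3149\right) = \left(\left(-35\right) \frac{1}{49} \left(- \frac{1}{4390}\right) + 2258\right) 6932 = \left(\left(- \frac{5}{7}\right) \left(- \frac{1}{4390}\right) + 2258\right) 6932 = \left(\frac{1}{6146} + 2258\right) 6932 = \frac{13877669}{6146} \cdot 6932 = \frac{48100000754}{3073}$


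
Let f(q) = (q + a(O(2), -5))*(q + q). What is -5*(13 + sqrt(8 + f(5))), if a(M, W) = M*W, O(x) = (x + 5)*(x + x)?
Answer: -65 - 5*I*sqrt(1342) ≈ -65.0 - 183.17*I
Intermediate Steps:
O(x) = 2*x*(5 + x) (O(x) = (5 + x)*(2*x) = 2*x*(5 + x))
f(q) = 2*q*(-140 + q) (f(q) = (q + (2*2*(5 + 2))*(-5))*(q + q) = (q + (2*2*7)*(-5))*(2*q) = (q + 28*(-5))*(2*q) = (q - 140)*(2*q) = (-140 + q)*(2*q) = 2*q*(-140 + q))
-5*(13 + sqrt(8 + f(5))) = -5*(13 + sqrt(8 + 2*5*(-140 + 5))) = -5*(13 + sqrt(8 + 2*5*(-135))) = -5*(13 + sqrt(8 - 1350)) = -5*(13 + sqrt(-1342)) = -5*(13 + I*sqrt(1342)) = -65 - 5*I*sqrt(1342)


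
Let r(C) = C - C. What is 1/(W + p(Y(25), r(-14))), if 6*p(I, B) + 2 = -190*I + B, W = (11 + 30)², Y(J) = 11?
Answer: 3/3997 ≈ 0.00075056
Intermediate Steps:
r(C) = 0
W = 1681 (W = 41² = 1681)
p(I, B) = -⅓ - 95*I/3 + B/6 (p(I, B) = -⅓ + (-190*I + B)/6 = -⅓ + (B - 190*I)/6 = -⅓ + (-95*I/3 + B/6) = -⅓ - 95*I/3 + B/6)
1/(W + p(Y(25), r(-14))) = 1/(1681 + (-⅓ - 95/3*11 + (⅙)*0)) = 1/(1681 + (-⅓ - 1045/3 + 0)) = 1/(1681 - 1046/3) = 1/(3997/3) = 3/3997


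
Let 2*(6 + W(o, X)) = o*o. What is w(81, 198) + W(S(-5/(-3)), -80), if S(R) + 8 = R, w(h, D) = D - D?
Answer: 253/18 ≈ 14.056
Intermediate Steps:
w(h, D) = 0
S(R) = -8 + R
W(o, X) = -6 + o**2/2 (W(o, X) = -6 + (o*o)/2 = -6 + o**2/2)
w(81, 198) + W(S(-5/(-3)), -80) = 0 + (-6 + (-8 - 5/(-3))**2/2) = 0 + (-6 + (-8 - 5*(-1/3))**2/2) = 0 + (-6 + (-8 + 5/3)**2/2) = 0 + (-6 + (-19/3)**2/2) = 0 + (-6 + (1/2)*(361/9)) = 0 + (-6 + 361/18) = 0 + 253/18 = 253/18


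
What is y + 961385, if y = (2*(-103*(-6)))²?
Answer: 2489081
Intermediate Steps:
y = 1527696 (y = (2*618)² = 1236² = 1527696)
y + 961385 = 1527696 + 961385 = 2489081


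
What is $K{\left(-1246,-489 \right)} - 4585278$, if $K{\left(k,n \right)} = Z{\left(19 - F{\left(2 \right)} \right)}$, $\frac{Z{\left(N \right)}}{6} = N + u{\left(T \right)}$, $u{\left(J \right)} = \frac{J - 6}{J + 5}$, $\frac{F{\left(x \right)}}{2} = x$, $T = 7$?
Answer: $- \frac{9170375}{2} \approx -4.5852 \cdot 10^{6}$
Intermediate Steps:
$F{\left(x \right)} = 2 x$
$u{\left(J \right)} = \frac{-6 + J}{5 + J}$
$Z{\left(N \right)} = \frac{1}{2} + 6 N$ ($Z{\left(N \right)} = 6 \left(N + \frac{-6 + 7}{5 + 7}\right) = 6 \left(N + \frac{1}{12} \cdot 1\right) = 6 \left(N + \frac{1}{12}\right) = 6 \left(\frac{1}{12} + N\right) = \frac{1}{2} + 6 N$)
$K{\left(k,n \right)} = \frac{181}{2}$ ($K{\left(k,n \right)} = \frac{1}{2} + 6 \left(19 - 2 \cdot 2\right) = \frac{1}{2} + 6 \left(19 - 4\right) = \frac{1}{2} + 6 \cdot 15 = \frac{1}{2} + 90 = \frac{181}{2}$)
$K{\left(-1246,-489 \right)} - 4585278 = \frac{181}{2} - 4585278 = - \frac{9170375}{2}$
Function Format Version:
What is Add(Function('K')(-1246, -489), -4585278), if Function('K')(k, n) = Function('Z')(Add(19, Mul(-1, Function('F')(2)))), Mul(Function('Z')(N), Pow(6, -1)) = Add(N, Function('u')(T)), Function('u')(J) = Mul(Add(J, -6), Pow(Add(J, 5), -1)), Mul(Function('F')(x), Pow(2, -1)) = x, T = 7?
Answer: Rational(-9170375, 2) ≈ -4.5852e+6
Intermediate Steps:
Function('F')(x) = Mul(2, x)
Function('u')(J) = Mul(Pow(Add(5, J), -1), Add(-6, J)) (Function('u')(J) = Mul(Add(-6, J), Pow(Add(5, J), -1)) = Mul(Pow(Add(5, J), -1), Add(-6, J)))
Function('Z')(N) = Add(Rational(1, 2), Mul(6, N)) (Function('Z')(N) = Mul(6, Add(N, Mul(Pow(Add(5, 7), -1), Add(-6, 7)))) = Mul(6, Add(N, Mul(Pow(12, -1), 1))) = Mul(6, Add(N, Mul(Rational(1, 12), 1))) = Mul(6, Add(N, Rational(1, 12))) = Mul(6, Add(Rational(1, 12), N)) = Add(Rational(1, 2), Mul(6, N)))
Function('K')(k, n) = Rational(181, 2) (Function('K')(k, n) = Add(Rational(1, 2), Mul(6, Add(19, Mul(-1, Mul(2, 2))))) = Add(Rational(1, 2), Mul(6, Add(19, Mul(-1, 4)))) = Add(Rational(1, 2), Mul(6, Add(19, -4))) = Add(Rational(1, 2), Mul(6, 15)) = Add(Rational(1, 2), 90) = Rational(181, 2))
Add(Function('K')(-1246, -489), -4585278) = Add(Rational(181, 2), -4585278) = Rational(-9170375, 2)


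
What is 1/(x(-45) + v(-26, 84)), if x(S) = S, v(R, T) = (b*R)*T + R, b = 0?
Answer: -1/71 ≈ -0.014085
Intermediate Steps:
v(R, T) = R (v(R, T) = (0*R)*T + R = 0*T + R = 0 + R = R)
1/(x(-45) + v(-26, 84)) = 1/(-45 - 26) = 1/(-71) = -1/71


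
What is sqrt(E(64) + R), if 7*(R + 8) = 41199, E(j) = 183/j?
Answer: sqrt(18441031)/56 ≈ 76.684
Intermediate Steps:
R = 41143/7 (R = -8 + (1/7)*41199 = -8 + 41199/7 = 41143/7 ≈ 5877.6)
sqrt(E(64) + R) = sqrt(183/64 + 41143/7) = sqrt(2634433/448) = sqrt(18441031)/56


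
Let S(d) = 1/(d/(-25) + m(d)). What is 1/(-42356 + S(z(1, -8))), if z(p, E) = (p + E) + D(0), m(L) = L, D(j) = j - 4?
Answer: -264/11182009 ≈ -2.3609e-5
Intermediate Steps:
D(j) = -4 + j
z(p, E) = -4 + E + p (z(p, E) = (p + E) + (-4 + 0) = (E + p) - 4 = -4 + E + p)
S(d) = 25/(24*d) (S(d) = 1/(d/(-25) + d) = 1/(d*(-1/25) + d) = 1/(-d/25 + d) = 1/(24*d/25) = 25/(24*d))
1/(-42356 + S(z(1, -8))) = 1/(-42356 + 25/(24*(-4 - 8 + 1))) = 1/(-42356 + (25/24)/(-11)) = 1/(-42356 + (25/24)*(-1/11)) = 1/(-42356 - 25/264) = 1/(-11182009/264) = -264/11182009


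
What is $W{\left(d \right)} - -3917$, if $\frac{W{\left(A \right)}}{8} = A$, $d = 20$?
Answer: $4077$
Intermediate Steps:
$W{\left(A \right)} = 8 A$
$W{\left(d \right)} - -3917 = 8 \cdot 20 - -3917 = 160 + 3917 = 4077$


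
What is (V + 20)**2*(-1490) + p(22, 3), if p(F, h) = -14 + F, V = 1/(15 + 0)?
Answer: -26998738/45 ≈ -5.9997e+5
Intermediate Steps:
V = 1/15 ≈ 0.066667
(V + 20)**2*(-1490) + p(22, 3) = (1/15 + 20)**2*(-1490) + (-14 + 22) = (301/15)**2*(-1490) + 8 = (90601/225)*(-1490) + 8 = -26999098/45 + 8 = -26998738/45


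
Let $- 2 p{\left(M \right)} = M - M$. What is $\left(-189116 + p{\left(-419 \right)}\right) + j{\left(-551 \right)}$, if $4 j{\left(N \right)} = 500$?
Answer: $-188991$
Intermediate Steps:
$p{\left(M \right)} = 0$ ($p{\left(M \right)} = - \frac{M - M}{2} = \left(- \frac{1}{2}\right) 0 = 0$)
$j{\left(N \right)} = 125$ ($j{\left(N \right)} = \frac{1}{4} \cdot 500 = 125$)
$\left(-189116 + p{\left(-419 \right)}\right) + j{\left(-551 \right)} = \left(-189116 + 0\right) + 125 = -189116 + 125 = -188991$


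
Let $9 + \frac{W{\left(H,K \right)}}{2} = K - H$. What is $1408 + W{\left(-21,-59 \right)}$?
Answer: $1314$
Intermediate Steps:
$W{\left(H,K \right)} = -18 - 2 H + 2 K$ ($W{\left(H,K \right)} = -18 + 2 \left(K - H\right) = -18 - \left(- 2 K + 2 H\right) = -18 - 2 H + 2 K$)
$1408 + W{\left(-21,-59 \right)} = 1408 - 94 = 1314$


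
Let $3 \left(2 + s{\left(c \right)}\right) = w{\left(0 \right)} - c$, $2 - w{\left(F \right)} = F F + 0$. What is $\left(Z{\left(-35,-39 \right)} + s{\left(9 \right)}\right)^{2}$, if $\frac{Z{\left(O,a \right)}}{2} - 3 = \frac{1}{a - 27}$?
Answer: $\frac{324}{121} \approx 2.6777$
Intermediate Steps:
$w{\left(F \right)} = 2 - F^{2}$ ($w{\left(F \right)} = 2 - \left(F F + 0\right) = 2 - \left(F^{2} + 0\right) = 2 - F^{2}$)
$Z{\left(O,a \right)} = 6 + \frac{2}{-27 + a}$ ($Z{\left(O,a \right)} = 6 + \frac{2}{a - 27} = 6 + \frac{2}{-27 + a}$)
$s{\left(c \right)} = - \frac{4}{3} - \frac{c}{3}$ ($s{\left(c \right)} = -2 + \frac{\left(2 - 0^{2}\right) - c}{3} = -2 + \frac{\left(2 - 0\right) - c}{3} = -2 + \frac{\left(2 + 0\right) - c}{3} = -2 + \frac{2 - c}{3} = -2 - \left(- \frac{2}{3} + \frac{c}{3}\right) = - \frac{4}{3} - \frac{c}{3}$)
$\left(Z{\left(-35,-39 \right)} + s{\left(9 \right)}\right)^{2} = \left(\frac{2 \left(-80 + 3 \left(-39\right)\right)}{-27 - 39} - \frac{13}{3}\right)^{2} = \left(\frac{2 \left(-80 - 117\right)}{-66} - \frac{13}{3}\right)^{2} = \left(2 \left(- \frac{1}{66}\right) \left(-197\right) - \frac{13}{3}\right)^{2} = \left(\frac{197}{33} - \frac{13}{3}\right)^{2} = \left(\frac{18}{11}\right)^{2} = \frac{324}{121}$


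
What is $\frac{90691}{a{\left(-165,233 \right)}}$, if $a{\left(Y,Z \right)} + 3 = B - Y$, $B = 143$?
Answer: $\frac{90691}{305} \approx 297.35$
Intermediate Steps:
$a{\left(Y,Z \right)} = 140 - Y$ ($a{\left(Y,Z \right)} = -3 - \left(-143 + Y\right) = 140 - Y$)
$\frac{90691}{a{\left(-165,233 \right)}} = \frac{90691}{140 - -165} = \frac{90691}{140 + 165} = \frac{90691}{305}$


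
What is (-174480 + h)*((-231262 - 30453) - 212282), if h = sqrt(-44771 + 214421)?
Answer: 82702996560 - 7109955*sqrt(754) ≈ 8.2508e+10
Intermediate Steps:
h = 15*sqrt(754) (h = sqrt(169650) = 15*sqrt(754) ≈ 411.89)
(-174480 + h)*((-231262 - 30453) - 212282) = (-174480 + 15*sqrt(754))*((-231262 - 30453) - 212282) = (-174480 + 15*sqrt(754))*(-261715 - 212282) = (-174480 + 15*sqrt(754))*(-473997) = 82702996560 - 7109955*sqrt(754)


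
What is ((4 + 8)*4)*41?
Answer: 1968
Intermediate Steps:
((4 + 8)*4)*41 = (12*4)*41 = 48*41 = 1968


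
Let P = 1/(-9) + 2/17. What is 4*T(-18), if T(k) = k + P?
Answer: -11012/153 ≈ -71.974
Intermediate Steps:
P = 1/153 (P = 1*(-1/9) + 2*(1/17) = -1/9 + 2/17 = 1/153 ≈ 0.0065359)
T(k) = 1/153 + k (T(k) = k + 1/153 = 1/153 + k)
4*T(-18) = 4*(1/153 - 18) = 4*(-2753/153) = -11012/153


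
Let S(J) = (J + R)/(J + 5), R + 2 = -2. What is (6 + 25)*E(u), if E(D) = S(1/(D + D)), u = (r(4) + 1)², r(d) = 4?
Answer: -6169/251 ≈ -24.578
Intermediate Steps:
R = -4 (R = -2 - 2 = -4)
u = 25 (u = (4 + 1)² = 5² = 25)
S(J) = (-4 + J)/(5 + J) (S(J) = (J - 4)/(J + 5) = (-4 + J)/(5 + J))
E(D) = (-4 + 1/(2*D))/(5 + 1/(2*D)) (E(D) = (-4 + 1/(D + D))/(5 + 1/(D + D)) = (-4 + 1/(2*D))/(5 + 1/(2*D)))
(6 + 25)*E(u) = (6 + 25)*((1 - 8*25)/(1 + 10*25)) = 31*((1 - 200)/(1 + 250)) = 31*(-199/251) = -6169/251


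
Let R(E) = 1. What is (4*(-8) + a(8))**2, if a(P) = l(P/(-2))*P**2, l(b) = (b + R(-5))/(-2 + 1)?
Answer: 25600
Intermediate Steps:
l(b) = -1 - b (l(b) = (b + 1)/(-2 + 1) = (1 + b)/(-1) = (1 + b)*(-1) = -1 - b)
a(P) = P**2*(-1 + P/2) (a(P) = (-1 - P/(-2))*P**2 = (-1 - P*(-1)/2)*P**2 = (-1 - (-1)*P/2)*P**2 = (-1 + P/2)*P**2 = P**2*(-1 + P/2))
(4*(-8) + a(8))**2 = (4*(-8) + (1/2)*8**2*(-2 + 8))**2 = (-32 + (1/2)*64*6)**2 = (-32 + 192)**2 = 160**2 = 25600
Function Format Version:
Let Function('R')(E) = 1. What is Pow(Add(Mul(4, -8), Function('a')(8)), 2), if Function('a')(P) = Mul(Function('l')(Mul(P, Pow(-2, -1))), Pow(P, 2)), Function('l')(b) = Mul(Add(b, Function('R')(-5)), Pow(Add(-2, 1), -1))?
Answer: 25600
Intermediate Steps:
Function('l')(b) = Add(-1, Mul(-1, b)) (Function('l')(b) = Mul(Add(b, 1), Pow(Add(-2, 1), -1)) = Mul(Add(1, b), Pow(-1, -1)) = Mul(Add(1, b), -1) = Add(-1, Mul(-1, b)))
Function('a')(P) = Mul(Pow(P, 2), Add(-1, Mul(Rational(1, 2), P))) (Function('a')(P) = Mul(Add(-1, Mul(-1, Mul(P, Pow(-2, -1)))), Pow(P, 2)) = Mul(Add(-1, Mul(-1, Mul(P, Rational(-1, 2)))), Pow(P, 2)) = Mul(Add(-1, Mul(-1, Mul(Rational(-1, 2), P))), Pow(P, 2)) = Mul(Add(-1, Mul(Rational(1, 2), P)), Pow(P, 2)) = Mul(Pow(P, 2), Add(-1, Mul(Rational(1, 2), P))))
Pow(Add(Mul(4, -8), Function('a')(8)), 2) = Pow(Add(Mul(4, -8), Mul(Rational(1, 2), Pow(8, 2), Add(-2, 8))), 2) = Pow(Add(-32, Mul(Rational(1, 2), 64, 6)), 2) = Pow(Add(-32, 192), 2) = Pow(160, 2) = 25600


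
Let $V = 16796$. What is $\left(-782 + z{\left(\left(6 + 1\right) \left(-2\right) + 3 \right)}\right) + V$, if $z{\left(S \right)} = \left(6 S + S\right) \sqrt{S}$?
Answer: $16014 - 77 i \sqrt{11} \approx 16014.0 - 255.38 i$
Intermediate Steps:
$z{\left(S \right)} = 7 S^{\frac{3}{2}}$ ($z{\left(S \right)} = 7 S \sqrt{S} = 7 S^{\frac{3}{2}}$)
$\left(-782 + z{\left(\left(6 + 1\right) \left(-2\right) + 3 \right)}\right) + V = \left(-782 + 7 \left(\left(6 + 1\right) \left(-2\right) + 3\right)^{\frac{3}{2}}\right) + 16796 = \left(-782 + 7 \left(7 \left(-2\right) + 3\right)^{\frac{3}{2}}\right) + 16796 = \left(-782 + 7 \left(-14 + 3\right)^{\frac{3}{2}}\right) + 16796 = \left(-782 + 7 \left(-11\right)^{\frac{3}{2}}\right) + 16796 = \left(-782 + 7 \left(- 11 i \sqrt{11}\right)\right) + 16796 = \left(-782 - 77 i \sqrt{11}\right) + 16796 = 16014 - 77 i \sqrt{11}$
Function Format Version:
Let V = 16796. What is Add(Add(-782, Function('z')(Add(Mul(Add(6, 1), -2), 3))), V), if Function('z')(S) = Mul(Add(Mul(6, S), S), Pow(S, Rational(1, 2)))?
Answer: Add(16014, Mul(-77, I, Pow(11, Rational(1, 2)))) ≈ Add(16014., Mul(-255.38, I))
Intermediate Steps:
Function('z')(S) = Mul(7, Pow(S, Rational(3, 2))) (Function('z')(S) = Mul(Mul(7, S), Pow(S, Rational(1, 2))) = Mul(7, Pow(S, Rational(3, 2))))
Add(Add(-782, Function('z')(Add(Mul(Add(6, 1), -2), 3))), V) = Add(Add(-782, Mul(7, Pow(Add(Mul(Add(6, 1), -2), 3), Rational(3, 2)))), 16796) = Add(Add(-782, Mul(7, Pow(Add(Mul(7, -2), 3), Rational(3, 2)))), 16796) = Add(Add(-782, Mul(7, Pow(Add(-14, 3), Rational(3, 2)))), 16796) = Add(Add(-782, Mul(7, Pow(-11, Rational(3, 2)))), 16796) = Add(Add(-782, Mul(7, Mul(-11, I, Pow(11, Rational(1, 2))))), 16796) = Add(Add(-782, Mul(-77, I, Pow(11, Rational(1, 2)))), 16796) = Add(16014, Mul(-77, I, Pow(11, Rational(1, 2))))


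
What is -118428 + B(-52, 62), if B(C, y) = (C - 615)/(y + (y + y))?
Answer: -22028275/186 ≈ -1.1843e+5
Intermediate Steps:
B(C, y) = (-615 + C)/(3*y) (B(C, y) = (-615 + C)/(y + 2*y) = (-615 + C)/((3*y)) = (-615 + C)*(1/(3*y)) = (-615 + C)/(3*y))
-118428 + B(-52, 62) = -118428 + (1/3)*(-615 - 52)/62 = -118428 + (1/3)*(1/62)*(-667) = -118428 - 667/186 = -22028275/186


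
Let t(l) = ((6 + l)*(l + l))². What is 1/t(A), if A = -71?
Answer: 1/85192900 ≈ 1.1738e-8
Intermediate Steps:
t(l) = 4*l²*(6 + l)² (t(l) = ((6 + l)*(2*l))² = (2*l*(6 + l))² = 4*l²*(6 + l)²)
1/t(A) = 1/(4*(-71)²*(6 - 71)²) = 1/(4*5041*(-65)²) = 1/(4*5041*4225) = 1/85192900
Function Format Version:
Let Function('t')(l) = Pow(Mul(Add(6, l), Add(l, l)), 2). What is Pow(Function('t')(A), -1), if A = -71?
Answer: Rational(1, 85192900) ≈ 1.1738e-8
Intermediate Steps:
Function('t')(l) = Mul(4, Pow(l, 2), Pow(Add(6, l), 2)) (Function('t')(l) = Pow(Mul(Add(6, l), Mul(2, l)), 2) = Pow(Mul(2, l, Add(6, l)), 2) = Mul(4, Pow(l, 2), Pow(Add(6, l), 2)))
Pow(Function('t')(A), -1) = Pow(Mul(4, Pow(-71, 2), Pow(Add(6, -71), 2)), -1) = Pow(Mul(4, 5041, Pow(-65, 2)), -1) = Pow(Mul(4, 5041, 4225), -1) = Pow(85192900, -1) = Rational(1, 85192900)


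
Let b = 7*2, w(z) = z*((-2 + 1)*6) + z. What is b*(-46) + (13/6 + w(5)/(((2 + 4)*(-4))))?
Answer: -15379/24 ≈ -640.79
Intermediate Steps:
w(z) = -5*z (w(z) = z*(-1*6) + z = z*(-6) + z = -6*z + z = -5*z)
b = 14
b*(-46) + (13/6 + w(5)/(((2 + 4)*(-4)))) = 14*(-46) + (13/6 + (-5*5)/(((2 + 4)*(-4)))) = -644 + (13*(1/6) - 25/(6*(-4))) = -644 + (13/6 - 25/(-24)) = -644 + (13/6 - 25*(-1/24)) = -644 + (13/6 + 25/24) = -644 + 77/24 = -15379/24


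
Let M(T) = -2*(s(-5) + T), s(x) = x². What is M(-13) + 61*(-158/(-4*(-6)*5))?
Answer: -6259/60 ≈ -104.32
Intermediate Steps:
M(T) = -50 - 2*T (M(T) = -2*((-5)² + T) = -2*(25 + T) = -50 - 2*T)
M(-13) + 61*(-158/(-4*(-6)*5)) = (-50 - 2*(-13)) + 61*(-158/(-4*(-6)*5)) = (-50 + 26) + 61*(-158/(24*5)) = -24 + 61*(-158/120) = -24 + 61*(-158*1/120) = -24 + 61*(-79/60) = -24 - 4819/60 = -6259/60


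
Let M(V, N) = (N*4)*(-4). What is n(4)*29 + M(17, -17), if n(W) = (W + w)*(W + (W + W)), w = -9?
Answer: -1468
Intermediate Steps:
M(V, N) = -16*N (M(V, N) = (4*N)*(-4) = -16*N)
n(W) = 3*W*(-9 + W) (n(W) = (W - 9)*(W + (W + W)) = (-9 + W)*(W + 2*W) = (-9 + W)*(3*W) = 3*W*(-9 + W))
n(4)*29 + M(17, -17) = (3*4*(-9 + 4))*29 - 16*(-17) = (3*4*(-5))*29 + 272 = -60*29 + 272 = -1740 + 272 = -1468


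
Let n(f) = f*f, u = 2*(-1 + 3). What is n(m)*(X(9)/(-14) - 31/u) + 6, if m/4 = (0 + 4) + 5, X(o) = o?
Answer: -76098/7 ≈ -10871.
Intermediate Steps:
m = 36 (m = 4*((0 + 4) + 5) = 4*(4 + 5) = 4*9 = 36)
u = 4 (u = 2*2 = 4)
n(f) = f²
n(m)*(X(9)/(-14) - 31/u) + 6 = 36²*(9/(-14) - 31/4) + 6 = 1296*(9*(-1/14) - 31*¼) + 6 = 1296*(-9/14 - 31/4) + 6 = 1296*(-235/28) + 6 = -76140/7 + 6 = -76098/7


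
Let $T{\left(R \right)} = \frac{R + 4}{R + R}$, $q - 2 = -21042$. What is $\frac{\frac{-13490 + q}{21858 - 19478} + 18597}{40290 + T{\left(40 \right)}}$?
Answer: $\frac{44226330}{95891509} \approx 0.46121$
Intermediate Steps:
$q = -21040$ ($q = 2 - 21042 = -21040$)
$T{\left(R \right)} = \frac{4 + R}{2 R}$
$\frac{\frac{-13490 + q}{21858 - 19478} + 18597}{40290 + T{\left(40 \right)}} = \frac{\frac{-13490 - 21040}{21858 - 19478} + 18597}{40290 + \frac{4 + 40}{2 \cdot 40}} = \frac{- \frac{34530}{2380} + 18597}{40290 + \frac{1}{2} \cdot \frac{1}{40} \cdot 44} = \frac{\left(-34530\right) \frac{1}{2380} + 18597}{40290 + \frac{11}{20}} = \frac{- \frac{3453}{238} + 18597}{\frac{805811}{20}} = \frac{4422633}{238} \cdot \frac{20}{805811} = \frac{44226330}{95891509}$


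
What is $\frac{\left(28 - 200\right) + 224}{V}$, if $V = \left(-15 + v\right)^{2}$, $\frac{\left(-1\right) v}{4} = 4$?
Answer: $\frac{52}{961} \approx 0.05411$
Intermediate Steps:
$v = -16$ ($v = \left(-4\right) 4 = -16$)
$V = 961$ ($V = \left(-15 - 16\right)^{2} = \left(-31\right)^{2} = 961$)
$\frac{\left(28 - 200\right) + 224}{V} = \frac{\left(28 - 200\right) + 224}{961} = \left(-172 + 224\right) \frac{1}{961} = 52 \cdot \frac{1}{961} = \frac{52}{961}$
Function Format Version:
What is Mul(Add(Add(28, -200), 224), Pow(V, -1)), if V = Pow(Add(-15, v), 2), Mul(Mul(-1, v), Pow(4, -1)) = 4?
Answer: Rational(52, 961) ≈ 0.054110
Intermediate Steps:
v = -16 (v = Mul(-4, 4) = -16)
V = 961 (V = Pow(Add(-15, -16), 2) = Pow(-31, 2) = 961)
Mul(Add(Add(28, -200), 224), Pow(V, -1)) = Mul(Add(Add(28, -200), 224), Pow(961, -1)) = Mul(Add(-172, 224), Rational(1, 961)) = Mul(52, Rational(1, 961)) = Rational(52, 961)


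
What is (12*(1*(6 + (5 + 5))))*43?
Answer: 8256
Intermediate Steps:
(12*(1*(6 + (5 + 5))))*43 = (12*(1*(6 + 10)))*43 = (12*(1*16))*43 = (12*16)*43 = 192*43 = 8256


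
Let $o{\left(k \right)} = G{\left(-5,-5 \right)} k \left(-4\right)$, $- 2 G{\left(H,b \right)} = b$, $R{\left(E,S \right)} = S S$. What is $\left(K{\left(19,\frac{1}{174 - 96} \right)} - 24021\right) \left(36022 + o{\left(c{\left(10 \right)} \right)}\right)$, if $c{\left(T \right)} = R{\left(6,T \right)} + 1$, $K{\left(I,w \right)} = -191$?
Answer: $-847710544$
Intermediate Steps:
$R{\left(E,S \right)} = S^{2}$
$G{\left(H,b \right)} = - \frac{b}{2}$
$c{\left(T \right)} = 1 + T^{2}$ ($c{\left(T \right)} = T^{2} + 1 = 1 + T^{2}$)
$o{\left(k \right)} = - 10 k$ ($o{\left(k \right)} = \left(- \frac{1}{2}\right) \left(-5\right) k \left(-4\right) = \frac{5 k}{2} \left(-4\right) = - 10 k$)
$\left(K{\left(19,\frac{1}{174 - 96} \right)} - 24021\right) \left(36022 + o{\left(c{\left(10 \right)} \right)}\right) = \left(-191 - 24021\right) \left(36022 - 10 \left(1 + 10^{2}\right)\right) = - 24212 \left(36022 - 10 \left(1 + 100\right)\right) = - 24212 \left(36022 - 1010\right) = \left(-24212\right) 35012 = -847710544$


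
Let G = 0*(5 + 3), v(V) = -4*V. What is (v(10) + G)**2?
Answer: 1600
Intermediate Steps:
G = 0 (G = 0*8 = 0)
(v(10) + G)**2 = (-4*10 + 0)**2 = (-40 + 0)**2 = (-40)**2 = 1600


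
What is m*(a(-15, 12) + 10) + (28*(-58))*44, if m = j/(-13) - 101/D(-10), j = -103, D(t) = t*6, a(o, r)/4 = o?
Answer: -5611033/78 ≈ -71936.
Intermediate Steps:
a(o, r) = 4*o
D(t) = 6*t
m = 7493/780 (m = -103/(-13) - 101/(6*(-10)) = -103*(-1/13) - 101/(-60) = 103/13 - 101*(-1/60) = 103/13 + 101/60 = 7493/780 ≈ 9.6064)
m*(a(-15, 12) + 10) + (28*(-58))*44 = 7493*(4*(-15) + 10)/780 + (28*(-58))*44 = 7493*(-60 + 10)/780 - 1624*44 = (7493/780)*(-50) - 71456 = -37465/78 - 71456 = -5611033/78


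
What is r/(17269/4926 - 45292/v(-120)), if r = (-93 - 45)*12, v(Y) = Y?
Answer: -110835/25496 ≈ -4.3472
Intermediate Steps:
r = -1656 (r = -138*12 = -1656)
r/(17269/4926 - 45292/v(-120)) = -1656/(17269/4926 - 45292/(-120)) = -1656/(17269*(1/4926) - 45292*(-1/120)) = -1656/(17269/4926 + 11323/30) = -1656/4691264/12315 = -1656*12315/4691264 = -110835/25496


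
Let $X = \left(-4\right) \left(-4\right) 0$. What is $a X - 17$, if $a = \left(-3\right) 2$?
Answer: $-17$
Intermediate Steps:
$a = -6$
$X = 0$ ($X = 16 \cdot 0 = 0$)
$a X - 17 = \left(-6\right) 0 - 17 = 0 - 17 = -17$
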